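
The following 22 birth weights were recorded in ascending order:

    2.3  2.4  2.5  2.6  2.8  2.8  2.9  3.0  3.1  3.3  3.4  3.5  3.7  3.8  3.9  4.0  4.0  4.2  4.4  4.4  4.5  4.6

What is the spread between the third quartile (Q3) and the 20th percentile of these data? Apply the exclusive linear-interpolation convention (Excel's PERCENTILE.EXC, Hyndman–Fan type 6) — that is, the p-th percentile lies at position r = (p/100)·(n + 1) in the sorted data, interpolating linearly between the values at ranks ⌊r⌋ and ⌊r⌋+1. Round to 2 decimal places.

n = 22.
P20: r = 4.6; ranks 4–5 are 2.6, 2.8; interpolating gives 2.72.
P75: r = 17.25; ranks 17–18 are 4.0, 4.2; interpolating gives 4.05.
Difference: 4.05 − 2.72 = 1.33.

1.33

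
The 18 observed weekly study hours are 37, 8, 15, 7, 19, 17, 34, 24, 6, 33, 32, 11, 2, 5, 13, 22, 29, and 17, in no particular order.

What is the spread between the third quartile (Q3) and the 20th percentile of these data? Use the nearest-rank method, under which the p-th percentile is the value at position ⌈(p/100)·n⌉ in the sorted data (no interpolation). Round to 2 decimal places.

22.00

Sorted: 2, 5, 6, 7, 8, 11, 13, 15, 17, 17, 19, 22, 24, 29, 32, 33, 34, 37.
n = 18.
P20: rank ⌈20/100·18⌉ = 4 → 7.
P75: rank ⌈75/100·18⌉ = 14 → 29.
Difference: 29 − 7 = 22.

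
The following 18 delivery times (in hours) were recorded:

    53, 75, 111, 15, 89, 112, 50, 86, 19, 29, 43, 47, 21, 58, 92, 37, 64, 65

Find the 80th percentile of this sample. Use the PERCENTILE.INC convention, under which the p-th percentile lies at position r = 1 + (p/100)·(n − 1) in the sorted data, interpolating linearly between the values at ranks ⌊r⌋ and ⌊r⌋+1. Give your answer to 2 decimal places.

87.80

Sorted: 15, 19, 21, 29, 37, 43, 47, 50, 53, 58, 64, 65, 75, 86, 89, 92, 111, 112.
n = 18.
r = 1 + (80/100)·(18 − 1) = 1 + 13.6 = 14.6.
Rank 14 is 86 and rank 15 is 89.
Interpolate: 86 + 0.6·(89 − 86) = 86 + 0.6·3 = 87.8.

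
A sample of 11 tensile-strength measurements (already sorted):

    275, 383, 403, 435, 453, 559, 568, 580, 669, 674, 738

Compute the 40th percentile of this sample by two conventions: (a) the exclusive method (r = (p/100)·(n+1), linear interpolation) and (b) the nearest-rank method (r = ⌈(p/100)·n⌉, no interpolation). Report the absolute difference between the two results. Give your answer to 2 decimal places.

3.60

n = 11.
(a) r = 4.8; between ranks 4 (435) and 5 (453): 449.4.
(b) the nearest-rank method: rank 5 → 453.
|449.4 − 453| = 3.6.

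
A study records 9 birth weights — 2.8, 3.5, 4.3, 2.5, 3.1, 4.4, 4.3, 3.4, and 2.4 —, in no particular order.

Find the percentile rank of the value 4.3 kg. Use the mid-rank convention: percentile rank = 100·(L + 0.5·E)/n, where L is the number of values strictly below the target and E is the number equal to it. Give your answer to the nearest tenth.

Sorted: 2.4, 2.5, 2.8, 3.1, 3.4, 3.5, 4.3, 4.3, 4.4.
Count below 4.3: L = 6; count equal: E = 2; n = 9.
Percentile rank = 100·(6 + 0.5·2)/9 = 100·7/9 = 77.78.

77.8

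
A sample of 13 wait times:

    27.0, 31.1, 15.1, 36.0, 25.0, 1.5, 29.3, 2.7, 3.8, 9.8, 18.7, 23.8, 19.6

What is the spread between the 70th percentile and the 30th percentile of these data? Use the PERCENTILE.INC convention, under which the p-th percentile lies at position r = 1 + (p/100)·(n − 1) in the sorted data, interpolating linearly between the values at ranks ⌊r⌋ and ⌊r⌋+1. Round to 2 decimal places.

Sorted: 1.5, 2.7, 3.8, 9.8, 15.1, 18.7, 19.6, 23.8, 25.0, 27.0, 29.3, 31.1, 36.0.
n = 13.
P30: r = 4.6; ranks 4–5 are 9.8, 15.1; interpolating gives 12.98.
P70: r = 9.4; ranks 9–10 are 25.0, 27.0; interpolating gives 25.8.
Difference: 25.8 − 12.98 = 12.82.

12.82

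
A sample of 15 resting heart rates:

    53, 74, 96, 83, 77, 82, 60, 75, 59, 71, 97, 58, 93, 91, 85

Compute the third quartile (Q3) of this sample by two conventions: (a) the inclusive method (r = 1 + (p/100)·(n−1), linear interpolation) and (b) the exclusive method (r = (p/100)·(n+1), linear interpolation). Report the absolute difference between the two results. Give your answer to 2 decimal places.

Sorted: 53, 58, 59, 60, 71, 74, 75, 77, 82, 83, 85, 91, 93, 96, 97.
n = 15.
(a) r = 11.5; between ranks 11 (85) and 12 (91): 88.
(b) r = 12 → value at rank 12 = 91.
|88 − 91| = 3.

3.00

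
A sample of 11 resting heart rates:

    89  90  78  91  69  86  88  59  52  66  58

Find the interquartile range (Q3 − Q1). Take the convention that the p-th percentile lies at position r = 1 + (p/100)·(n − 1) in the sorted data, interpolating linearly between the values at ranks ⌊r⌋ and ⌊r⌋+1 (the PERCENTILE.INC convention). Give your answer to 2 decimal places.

26.00

Sorted: 52, 58, 59, 66, 69, 78, 86, 88, 89, 90, 91.
n = 11.
P25: r = 3.5; ranks 3–4 are 59, 66; interpolating gives 62.5.
P75: r = 8.5; ranks 8–9 are 88, 89; interpolating gives 88.5.
Difference: 88.5 − 62.5 = 26.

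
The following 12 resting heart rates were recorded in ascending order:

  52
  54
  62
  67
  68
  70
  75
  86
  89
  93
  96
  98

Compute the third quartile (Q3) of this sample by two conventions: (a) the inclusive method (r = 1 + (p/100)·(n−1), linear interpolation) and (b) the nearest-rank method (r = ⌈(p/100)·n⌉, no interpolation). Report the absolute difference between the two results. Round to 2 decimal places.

n = 12.
(a) r = 9.25; between ranks 9 (89) and 10 (93): 90.
(b) the nearest-rank method: rank 9 → 89.
|90 − 89| = 1.

1.00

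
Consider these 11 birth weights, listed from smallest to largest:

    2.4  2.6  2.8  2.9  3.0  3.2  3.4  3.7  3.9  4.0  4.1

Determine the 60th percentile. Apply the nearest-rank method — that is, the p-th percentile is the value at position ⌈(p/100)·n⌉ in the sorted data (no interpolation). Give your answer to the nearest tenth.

3.4

n = 11.
Position = ⌈60/100 · 11⌉ = ⌈6.6⌉ = 7.
The value at rank 7 is 3.4.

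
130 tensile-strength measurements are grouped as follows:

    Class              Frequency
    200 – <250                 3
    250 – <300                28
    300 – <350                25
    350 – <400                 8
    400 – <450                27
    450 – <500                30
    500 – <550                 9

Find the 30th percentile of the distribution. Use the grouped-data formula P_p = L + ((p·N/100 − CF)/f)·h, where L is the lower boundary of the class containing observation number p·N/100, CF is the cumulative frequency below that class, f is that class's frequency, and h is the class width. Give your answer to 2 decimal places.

N = 130; target position k = 30/100 · 130 = 39.
Cumulative frequencies: 3, 31, 56, 64, 91, 121, 130.
Observation 39 falls in the class 300 – <350.
L = 300, CF = 31, f = 25, h = 50.
P30 = 300 + ((39 − 31)/25)·50 = 300 + 16 = 316.

316.00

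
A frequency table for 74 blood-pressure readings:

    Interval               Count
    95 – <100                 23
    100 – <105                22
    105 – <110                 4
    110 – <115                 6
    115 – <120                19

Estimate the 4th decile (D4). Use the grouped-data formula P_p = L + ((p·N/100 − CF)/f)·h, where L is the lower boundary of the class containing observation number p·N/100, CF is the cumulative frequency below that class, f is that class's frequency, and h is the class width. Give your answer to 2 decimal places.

101.50

N = 74; target position k = 40/100 · 74 = 29.6.
Cumulative frequencies: 23, 45, 49, 55, 74.
Observation 29.6 falls in the class 100 – <105.
L = 100, CF = 23, f = 22, h = 5.
P40 = 100 + ((29.6 − 23)/22)·5 = 100 + 1.5 = 101.5.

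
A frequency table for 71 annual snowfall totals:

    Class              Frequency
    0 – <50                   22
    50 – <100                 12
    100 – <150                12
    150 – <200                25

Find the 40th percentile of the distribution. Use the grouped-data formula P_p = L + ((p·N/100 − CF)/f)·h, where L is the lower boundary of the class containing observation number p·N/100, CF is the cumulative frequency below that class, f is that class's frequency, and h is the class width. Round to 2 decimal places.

76.67

N = 71; target position k = 40/100 · 71 = 28.4.
Cumulative frequencies: 22, 34, 46, 71.
Observation 28.4 falls in the class 50 – <100.
L = 50, CF = 22, f = 12, h = 50.
P40 = 50 + ((28.4 − 22)/12)·50 = 50 + 26.6667 = 76.6667.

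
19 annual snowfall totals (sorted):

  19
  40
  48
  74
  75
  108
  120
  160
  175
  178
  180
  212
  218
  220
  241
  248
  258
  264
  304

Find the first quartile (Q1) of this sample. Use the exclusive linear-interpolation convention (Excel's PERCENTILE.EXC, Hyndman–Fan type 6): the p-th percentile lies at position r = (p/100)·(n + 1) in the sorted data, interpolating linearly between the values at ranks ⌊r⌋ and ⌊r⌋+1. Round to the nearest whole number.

75

n = 19.
r = (25/100)·(19 + 1) = 5.
r is an integer, so P25 is the value at rank 5: 75.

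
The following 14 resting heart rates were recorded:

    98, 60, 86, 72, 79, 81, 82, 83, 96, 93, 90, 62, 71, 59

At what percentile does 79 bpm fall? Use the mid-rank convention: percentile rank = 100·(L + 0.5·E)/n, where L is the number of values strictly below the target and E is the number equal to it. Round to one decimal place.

Sorted: 59, 60, 62, 71, 72, 79, 81, 82, 83, 86, 90, 93, 96, 98.
Count below 79: L = 5; count equal: E = 1; n = 14.
Percentile rank = 100·(5 + 0.5·1)/14 = 100·5.5/14 = 39.29.

39.3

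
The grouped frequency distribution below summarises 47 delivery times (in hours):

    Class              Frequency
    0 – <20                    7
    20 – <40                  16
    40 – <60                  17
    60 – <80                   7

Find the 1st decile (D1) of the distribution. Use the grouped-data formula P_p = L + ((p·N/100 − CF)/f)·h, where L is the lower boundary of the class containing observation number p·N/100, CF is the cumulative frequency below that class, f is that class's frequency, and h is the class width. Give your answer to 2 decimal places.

N = 47; target position k = 10/100 · 47 = 4.7.
Cumulative frequencies: 7, 23, 40, 47.
Observation 4.7 falls in the class 0 – <20.
L = 0, CF = 0, f = 7, h = 20.
P10 = 0 + ((4.7 − 0)/7)·20 = 0 + 13.4286 = 13.4286.

13.43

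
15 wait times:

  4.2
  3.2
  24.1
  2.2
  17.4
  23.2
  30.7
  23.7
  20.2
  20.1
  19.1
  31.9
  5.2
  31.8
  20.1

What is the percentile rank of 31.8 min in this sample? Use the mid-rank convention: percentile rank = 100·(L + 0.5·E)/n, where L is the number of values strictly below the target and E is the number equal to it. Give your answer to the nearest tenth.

90.0

Sorted: 2.2, 3.2, 4.2, 5.2, 17.4, 19.1, 20.1, 20.1, 20.2, 23.2, 23.7, 24.1, 30.7, 31.8, 31.9.
Count below 31.8: L = 13; count equal: E = 1; n = 15.
Percentile rank = 100·(13 + 0.5·1)/15 = 100·13.5/15 = 90.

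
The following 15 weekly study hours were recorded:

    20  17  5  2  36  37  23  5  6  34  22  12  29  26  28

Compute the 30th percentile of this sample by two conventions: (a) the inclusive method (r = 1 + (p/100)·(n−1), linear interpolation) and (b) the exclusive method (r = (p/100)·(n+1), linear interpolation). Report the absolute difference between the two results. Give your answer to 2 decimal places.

2.20

Sorted: 2, 5, 5, 6, 12, 17, 20, 22, 23, 26, 28, 29, 34, 36, 37.
n = 15.
(a) r = 5.2; between ranks 5 (12) and 6 (17): 13.
(b) r = 4.8; between ranks 4 (6) and 5 (12): 10.8.
|13 − 10.8| = 2.2.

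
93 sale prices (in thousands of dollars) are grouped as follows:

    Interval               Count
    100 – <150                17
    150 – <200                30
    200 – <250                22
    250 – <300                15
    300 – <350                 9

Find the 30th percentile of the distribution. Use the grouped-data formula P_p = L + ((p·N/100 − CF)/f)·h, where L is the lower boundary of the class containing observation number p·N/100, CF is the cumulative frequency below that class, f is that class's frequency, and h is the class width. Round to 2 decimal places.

168.17

N = 93; target position k = 30/100 · 93 = 27.9.
Cumulative frequencies: 17, 47, 69, 84, 93.
Observation 27.9 falls in the class 150 – <200.
L = 150, CF = 17, f = 30, h = 50.
P30 = 150 + ((27.9 − 17)/30)·50 = 150 + 18.1667 = 168.167.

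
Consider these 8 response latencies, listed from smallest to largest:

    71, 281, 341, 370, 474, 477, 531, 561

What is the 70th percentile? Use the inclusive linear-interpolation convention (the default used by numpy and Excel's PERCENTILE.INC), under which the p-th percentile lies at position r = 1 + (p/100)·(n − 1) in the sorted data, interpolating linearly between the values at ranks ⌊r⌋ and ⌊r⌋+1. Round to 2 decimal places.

n = 8.
r = 1 + (70/100)·(8 − 1) = 1 + 4.9 = 5.9.
Rank 5 is 474 and rank 6 is 477.
Interpolate: 474 + 0.9·(477 − 474) = 474 + 0.9·3 = 476.7.

476.70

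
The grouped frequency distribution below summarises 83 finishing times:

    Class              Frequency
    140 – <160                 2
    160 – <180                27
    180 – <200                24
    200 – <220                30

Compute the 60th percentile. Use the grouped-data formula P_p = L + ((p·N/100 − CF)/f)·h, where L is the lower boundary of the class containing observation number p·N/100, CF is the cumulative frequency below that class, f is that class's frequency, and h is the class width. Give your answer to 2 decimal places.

197.33

N = 83; target position k = 60/100 · 83 = 49.8.
Cumulative frequencies: 2, 29, 53, 83.
Observation 49.8 falls in the class 180 – <200.
L = 180, CF = 29, f = 24, h = 20.
P60 = 180 + ((49.8 − 29)/24)·20 = 180 + 17.3333 = 197.333.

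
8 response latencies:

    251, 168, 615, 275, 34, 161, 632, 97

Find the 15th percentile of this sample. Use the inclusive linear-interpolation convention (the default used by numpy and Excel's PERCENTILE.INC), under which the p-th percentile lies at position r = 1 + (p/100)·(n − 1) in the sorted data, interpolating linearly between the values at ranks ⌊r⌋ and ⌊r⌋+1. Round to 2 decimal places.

Sorted: 34, 97, 161, 168, 251, 275, 615, 632.
n = 8.
r = 1 + (15/100)·(8 − 1) = 1 + 1.05 = 2.05.
Rank 2 is 97 and rank 3 is 161.
Interpolate: 97 + 0.05·(161 − 97) = 97 + 0.05·64 = 100.2.

100.20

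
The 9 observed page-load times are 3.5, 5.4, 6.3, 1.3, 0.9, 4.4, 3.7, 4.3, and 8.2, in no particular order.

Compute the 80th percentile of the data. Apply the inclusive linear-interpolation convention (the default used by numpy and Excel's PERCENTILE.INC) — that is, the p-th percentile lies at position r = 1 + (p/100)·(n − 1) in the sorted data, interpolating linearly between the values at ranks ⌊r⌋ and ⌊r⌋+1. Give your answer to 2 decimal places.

5.76

Sorted: 0.9, 1.3, 3.5, 3.7, 4.3, 4.4, 5.4, 6.3, 8.2.
n = 9.
r = 1 + (80/100)·(9 − 1) = 1 + 6.4 = 7.4.
Rank 7 is 5.4 and rank 8 is 6.3.
Interpolate: 5.4 + 0.4·(6.3 − 5.4) = 5.4 + 0.4·0.9 = 5.76.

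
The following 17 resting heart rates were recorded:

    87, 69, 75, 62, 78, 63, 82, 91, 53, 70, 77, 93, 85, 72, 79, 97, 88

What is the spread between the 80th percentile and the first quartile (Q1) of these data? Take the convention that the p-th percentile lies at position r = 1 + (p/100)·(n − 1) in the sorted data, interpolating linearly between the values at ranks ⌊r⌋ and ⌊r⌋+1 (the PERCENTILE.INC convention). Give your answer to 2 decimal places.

17.80

Sorted: 53, 62, 63, 69, 70, 72, 75, 77, 78, 79, 82, 85, 87, 88, 91, 93, 97.
n = 17.
P25: r = 5 (integer) → 70.
P80: r = 13.8; ranks 13–14 are 87, 88; interpolating gives 87.8.
Difference: 87.8 − 70 = 17.8.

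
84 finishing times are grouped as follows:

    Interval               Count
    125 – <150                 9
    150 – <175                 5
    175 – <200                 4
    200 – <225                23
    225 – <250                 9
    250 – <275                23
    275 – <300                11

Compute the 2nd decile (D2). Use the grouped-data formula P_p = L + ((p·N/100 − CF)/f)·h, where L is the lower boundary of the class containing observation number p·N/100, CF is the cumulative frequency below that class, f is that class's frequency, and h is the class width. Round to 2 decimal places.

N = 84; target position k = 20/100 · 84 = 16.8.
Cumulative frequencies: 9, 14, 18, 41, 50, 73, 84.
Observation 16.8 falls in the class 175 – <200.
L = 175, CF = 14, f = 4, h = 25.
P20 = 175 + ((16.8 − 14)/4)·25 = 175 + 17.5 = 192.5.

192.50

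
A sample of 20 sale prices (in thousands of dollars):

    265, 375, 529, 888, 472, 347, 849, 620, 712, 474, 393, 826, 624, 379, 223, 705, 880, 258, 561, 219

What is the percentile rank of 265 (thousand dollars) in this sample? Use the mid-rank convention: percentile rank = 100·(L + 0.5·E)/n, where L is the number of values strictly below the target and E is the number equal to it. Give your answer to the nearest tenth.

17.5

Sorted: 219, 223, 258, 265, 347, 375, 379, 393, 472, 474, 529, 561, 620, 624, 705, 712, 826, 849, 880, 888.
Count below 265: L = 3; count equal: E = 1; n = 20.
Percentile rank = 100·(3 + 0.5·1)/20 = 100·3.5/20 = 17.5.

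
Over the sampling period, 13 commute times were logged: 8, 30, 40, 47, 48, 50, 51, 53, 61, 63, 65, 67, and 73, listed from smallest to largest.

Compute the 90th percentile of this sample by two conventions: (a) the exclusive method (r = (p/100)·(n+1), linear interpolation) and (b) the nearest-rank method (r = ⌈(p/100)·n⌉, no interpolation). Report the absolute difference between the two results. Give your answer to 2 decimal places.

n = 13.
(a) r = 12.6; between ranks 12 (67) and 13 (73): 70.6.
(b) the nearest-rank method: rank 12 → 67.
|70.6 − 67| = 3.6.

3.60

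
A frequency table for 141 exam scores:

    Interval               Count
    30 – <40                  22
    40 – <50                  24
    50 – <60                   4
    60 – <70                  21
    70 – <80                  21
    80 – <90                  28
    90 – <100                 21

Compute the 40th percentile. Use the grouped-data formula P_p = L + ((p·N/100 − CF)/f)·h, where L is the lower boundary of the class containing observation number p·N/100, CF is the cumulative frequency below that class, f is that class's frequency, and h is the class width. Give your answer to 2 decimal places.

N = 141; target position k = 40/100 · 141 = 56.4.
Cumulative frequencies: 22, 46, 50, 71, 92, 120, 141.
Observation 56.4 falls in the class 60 – <70.
L = 60, CF = 50, f = 21, h = 10.
P40 = 60 + ((56.4 − 50)/21)·10 = 60 + 3.04762 = 63.0476.

63.05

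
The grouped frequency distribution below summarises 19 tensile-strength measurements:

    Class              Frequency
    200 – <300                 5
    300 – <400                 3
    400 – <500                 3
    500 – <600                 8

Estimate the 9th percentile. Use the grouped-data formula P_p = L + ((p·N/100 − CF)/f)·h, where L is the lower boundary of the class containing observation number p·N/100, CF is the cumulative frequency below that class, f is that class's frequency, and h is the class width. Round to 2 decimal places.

234.20

N = 19; target position k = 9/100 · 19 = 1.71.
Cumulative frequencies: 5, 8, 11, 19.
Observation 1.71 falls in the class 200 – <300.
L = 200, CF = 0, f = 5, h = 100.
P9 = 200 + ((1.71 − 0)/5)·100 = 200 + 34.2 = 234.2.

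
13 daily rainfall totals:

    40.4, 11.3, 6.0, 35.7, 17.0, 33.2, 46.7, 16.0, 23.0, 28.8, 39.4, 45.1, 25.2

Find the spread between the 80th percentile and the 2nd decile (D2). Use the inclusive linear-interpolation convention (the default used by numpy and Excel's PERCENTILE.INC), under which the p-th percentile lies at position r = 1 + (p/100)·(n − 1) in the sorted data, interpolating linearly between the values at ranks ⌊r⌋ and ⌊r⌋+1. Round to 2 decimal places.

23.60

Sorted: 6.0, 11.3, 16.0, 17.0, 23.0, 25.2, 28.8, 33.2, 35.7, 39.4, 40.4, 45.1, 46.7.
n = 13.
P20: r = 3.4; ranks 3–4 are 16.0, 17.0; interpolating gives 16.4.
P80: r = 10.6; ranks 10–11 are 39.4, 40.4; interpolating gives 40.
Difference: 40 − 16.4 = 23.6.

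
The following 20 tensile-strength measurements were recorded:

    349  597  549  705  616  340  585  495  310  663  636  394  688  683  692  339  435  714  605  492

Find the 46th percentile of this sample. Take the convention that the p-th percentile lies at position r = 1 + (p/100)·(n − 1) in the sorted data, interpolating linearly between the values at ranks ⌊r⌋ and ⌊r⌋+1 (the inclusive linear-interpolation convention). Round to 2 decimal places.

575.64

Sorted: 310, 339, 340, 349, 394, 435, 492, 495, 549, 585, 597, 605, 616, 636, 663, 683, 688, 692, 705, 714.
n = 20.
r = 1 + (46/100)·(20 − 1) = 1 + 8.74 = 9.74.
Rank 9 is 549 and rank 10 is 585.
Interpolate: 549 + 0.74·(585 − 549) = 549 + 0.74·36 = 575.64.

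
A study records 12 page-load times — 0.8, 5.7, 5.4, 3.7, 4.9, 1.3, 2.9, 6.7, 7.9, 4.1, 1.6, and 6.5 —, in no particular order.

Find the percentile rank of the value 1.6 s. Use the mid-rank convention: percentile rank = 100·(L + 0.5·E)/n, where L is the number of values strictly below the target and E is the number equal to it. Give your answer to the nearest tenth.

20.8

Sorted: 0.8, 1.3, 1.6, 2.9, 3.7, 4.1, 4.9, 5.4, 5.7, 6.5, 6.7, 7.9.
Count below 1.6: L = 2; count equal: E = 1; n = 12.
Percentile rank = 100·(2 + 0.5·1)/12 = 100·2.5/12 = 20.83.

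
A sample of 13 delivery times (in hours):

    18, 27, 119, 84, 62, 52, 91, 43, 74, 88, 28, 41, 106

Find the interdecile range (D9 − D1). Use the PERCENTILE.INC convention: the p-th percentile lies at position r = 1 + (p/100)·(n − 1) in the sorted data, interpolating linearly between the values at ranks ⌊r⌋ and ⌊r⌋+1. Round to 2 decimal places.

Sorted: 18, 27, 28, 41, 43, 52, 62, 74, 84, 88, 91, 106, 119.
n = 13.
P10: r = 2.2; ranks 2–3 are 27, 28; interpolating gives 27.2.
P90: r = 11.8; ranks 11–12 are 91, 106; interpolating gives 103.
Difference: 103 − 27.2 = 75.8.

75.80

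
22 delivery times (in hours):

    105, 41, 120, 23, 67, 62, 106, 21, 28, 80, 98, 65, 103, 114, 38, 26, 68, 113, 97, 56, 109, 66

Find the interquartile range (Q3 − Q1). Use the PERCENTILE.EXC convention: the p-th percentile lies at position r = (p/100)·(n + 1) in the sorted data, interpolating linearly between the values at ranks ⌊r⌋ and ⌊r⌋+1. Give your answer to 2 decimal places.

Sorted: 21, 23, 26, 28, 38, 41, 56, 62, 65, 66, 67, 68, 80, 97, 98, 103, 105, 106, 109, 113, 114, 120.
n = 22.
P25: r = 5.75; ranks 5–6 are 38, 41; interpolating gives 40.25.
P75: r = 17.25; ranks 17–18 are 105, 106; interpolating gives 105.25.
Difference: 105.25 − 40.25 = 65.

65.00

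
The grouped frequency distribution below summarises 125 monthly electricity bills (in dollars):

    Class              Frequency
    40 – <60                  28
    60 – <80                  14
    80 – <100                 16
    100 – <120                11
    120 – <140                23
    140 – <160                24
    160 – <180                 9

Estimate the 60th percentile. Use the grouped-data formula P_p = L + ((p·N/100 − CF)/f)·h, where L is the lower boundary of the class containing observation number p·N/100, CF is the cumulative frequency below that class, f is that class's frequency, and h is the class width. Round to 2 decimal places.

N = 125; target position k = 60/100 · 125 = 75.
Cumulative frequencies: 28, 42, 58, 69, 92, 116, 125.
Observation 75 falls in the class 120 – <140.
L = 120, CF = 69, f = 23, h = 20.
P60 = 120 + ((75 − 69)/23)·20 = 120 + 5.21739 = 125.217.

125.22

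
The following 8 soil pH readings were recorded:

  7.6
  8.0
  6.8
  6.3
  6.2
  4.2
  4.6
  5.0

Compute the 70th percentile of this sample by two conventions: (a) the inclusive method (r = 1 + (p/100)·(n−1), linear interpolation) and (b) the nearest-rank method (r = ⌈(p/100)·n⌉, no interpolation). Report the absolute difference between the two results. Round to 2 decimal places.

Sorted: 4.2, 4.6, 5.0, 6.2, 6.3, 6.8, 7.6, 8.0.
n = 8.
(a) r = 5.9; between ranks 5 (6.3) and 6 (6.8): 6.75.
(b) the nearest-rank method: rank 6 → 6.8.
|6.75 − 6.8| = 0.05.

0.05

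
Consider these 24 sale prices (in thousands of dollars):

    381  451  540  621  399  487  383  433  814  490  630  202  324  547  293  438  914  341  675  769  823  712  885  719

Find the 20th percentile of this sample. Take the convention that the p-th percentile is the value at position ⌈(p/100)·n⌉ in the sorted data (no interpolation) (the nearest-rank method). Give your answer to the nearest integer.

Sorted: 202, 293, 324, 341, 381, 383, 399, 433, 438, 451, 487, 490, 540, 547, 621, 630, 675, 712, 719, 769, 814, 823, 885, 914.
n = 24.
Position = ⌈20/100 · 24⌉ = ⌈4.8⌉ = 5.
The value at rank 5 is 381.

381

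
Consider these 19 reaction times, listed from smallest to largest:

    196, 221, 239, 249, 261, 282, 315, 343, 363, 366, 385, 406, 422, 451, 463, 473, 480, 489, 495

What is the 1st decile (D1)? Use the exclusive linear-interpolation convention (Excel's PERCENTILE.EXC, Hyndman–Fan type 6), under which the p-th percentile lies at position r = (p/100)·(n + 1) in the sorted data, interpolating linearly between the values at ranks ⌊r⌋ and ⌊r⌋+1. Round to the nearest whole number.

n = 19.
r = (10/100)·(19 + 1) = 2.
r is an integer, so P10 is the value at rank 2: 221.

221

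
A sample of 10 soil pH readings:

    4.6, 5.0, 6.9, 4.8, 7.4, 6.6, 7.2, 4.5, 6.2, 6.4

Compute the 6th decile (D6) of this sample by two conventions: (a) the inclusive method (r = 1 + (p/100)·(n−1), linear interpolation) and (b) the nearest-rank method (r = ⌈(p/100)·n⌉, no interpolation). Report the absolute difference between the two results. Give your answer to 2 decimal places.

0.08

Sorted: 4.5, 4.6, 4.8, 5.0, 6.2, 6.4, 6.6, 6.9, 7.2, 7.4.
n = 10.
(a) r = 6.4; between ranks 6 (6.4) and 7 (6.6): 6.48.
(b) the nearest-rank method: rank 6 → 6.4.
|6.48 − 6.4| = 0.08.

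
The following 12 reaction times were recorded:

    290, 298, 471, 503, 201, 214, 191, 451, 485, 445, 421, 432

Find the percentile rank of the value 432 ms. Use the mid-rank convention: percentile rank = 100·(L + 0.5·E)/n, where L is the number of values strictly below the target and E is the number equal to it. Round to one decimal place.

54.2

Sorted: 191, 201, 214, 290, 298, 421, 432, 445, 451, 471, 485, 503.
Count below 432: L = 6; count equal: E = 1; n = 12.
Percentile rank = 100·(6 + 0.5·1)/12 = 100·6.5/12 = 54.17.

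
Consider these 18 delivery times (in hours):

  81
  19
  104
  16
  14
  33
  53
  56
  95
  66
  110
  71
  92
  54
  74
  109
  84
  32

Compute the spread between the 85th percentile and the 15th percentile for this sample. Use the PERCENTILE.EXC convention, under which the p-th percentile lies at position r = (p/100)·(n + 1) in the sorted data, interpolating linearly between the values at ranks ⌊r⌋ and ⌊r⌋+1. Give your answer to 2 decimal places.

Sorted: 14, 16, 19, 32, 33, 53, 54, 56, 66, 71, 74, 81, 84, 92, 95, 104, 109, 110.
n = 18.
P15: r = 2.85; ranks 2–3 are 16, 19; interpolating gives 18.55.
P85: r = 16.15; ranks 16–17 are 104, 109; interpolating gives 104.75.
Difference: 104.75 − 18.55 = 86.2.

86.20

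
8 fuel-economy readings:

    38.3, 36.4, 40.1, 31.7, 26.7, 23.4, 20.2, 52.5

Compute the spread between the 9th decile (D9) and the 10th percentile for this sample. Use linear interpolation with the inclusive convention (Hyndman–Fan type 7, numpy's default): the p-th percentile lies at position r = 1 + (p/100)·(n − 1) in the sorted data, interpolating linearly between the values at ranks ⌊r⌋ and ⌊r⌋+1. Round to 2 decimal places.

Sorted: 20.2, 23.4, 26.7, 31.7, 36.4, 38.3, 40.1, 52.5.
n = 8.
P10: r = 1.7; ranks 1–2 are 20.2, 23.4; interpolating gives 22.44.
P90: r = 7.3; ranks 7–8 are 40.1, 52.5; interpolating gives 43.82.
Difference: 43.82 − 22.44 = 21.38.

21.38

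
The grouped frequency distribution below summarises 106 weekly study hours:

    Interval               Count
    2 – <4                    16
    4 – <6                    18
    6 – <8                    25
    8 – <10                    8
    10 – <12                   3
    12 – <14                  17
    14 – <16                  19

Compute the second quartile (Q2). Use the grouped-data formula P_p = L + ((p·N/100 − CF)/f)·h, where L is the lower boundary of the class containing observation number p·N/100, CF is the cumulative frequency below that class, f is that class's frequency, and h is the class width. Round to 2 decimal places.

7.52

N = 106; target position k = 50/100 · 106 = 53.
Cumulative frequencies: 16, 34, 59, 67, 70, 87, 106.
Observation 53 falls in the class 6 – <8.
L = 6, CF = 34, f = 25, h = 2.
P50 = 6 + ((53 − 34)/25)·2 = 6 + 1.52 = 7.52.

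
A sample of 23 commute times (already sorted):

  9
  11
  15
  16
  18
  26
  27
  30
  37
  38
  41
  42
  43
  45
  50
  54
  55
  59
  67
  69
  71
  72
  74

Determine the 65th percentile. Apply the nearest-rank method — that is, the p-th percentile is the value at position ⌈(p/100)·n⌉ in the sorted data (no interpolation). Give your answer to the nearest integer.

n = 23.
Position = ⌈65/100 · 23⌉ = ⌈14.95⌉ = 15.
The value at rank 15 is 50.

50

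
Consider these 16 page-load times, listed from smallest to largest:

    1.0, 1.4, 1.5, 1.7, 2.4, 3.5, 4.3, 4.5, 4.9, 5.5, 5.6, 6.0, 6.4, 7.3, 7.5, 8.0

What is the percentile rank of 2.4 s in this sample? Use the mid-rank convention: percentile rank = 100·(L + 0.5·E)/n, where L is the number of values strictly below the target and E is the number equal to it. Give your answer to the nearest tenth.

28.1

Count below 2.4: L = 4; count equal: E = 1; n = 16.
Percentile rank = 100·(4 + 0.5·1)/16 = 100·4.5/16 = 28.12.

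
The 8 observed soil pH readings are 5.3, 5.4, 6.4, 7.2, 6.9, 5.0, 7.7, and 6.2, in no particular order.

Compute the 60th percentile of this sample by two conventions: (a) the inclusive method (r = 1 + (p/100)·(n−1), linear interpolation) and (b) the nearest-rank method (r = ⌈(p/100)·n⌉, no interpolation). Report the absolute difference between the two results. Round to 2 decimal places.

0.10

Sorted: 5.0, 5.3, 5.4, 6.2, 6.4, 6.9, 7.2, 7.7.
n = 8.
(a) r = 5.2; between ranks 5 (6.4) and 6 (6.9): 6.5.
(b) the nearest-rank method: rank 5 → 6.4.
|6.5 − 6.4| = 0.1.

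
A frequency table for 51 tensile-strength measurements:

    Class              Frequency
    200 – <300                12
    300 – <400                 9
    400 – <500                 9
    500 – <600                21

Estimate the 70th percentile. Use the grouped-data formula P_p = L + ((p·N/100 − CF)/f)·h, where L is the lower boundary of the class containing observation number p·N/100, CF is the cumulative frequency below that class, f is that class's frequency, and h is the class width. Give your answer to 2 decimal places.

N = 51; target position k = 70/100 · 51 = 35.7.
Cumulative frequencies: 12, 21, 30, 51.
Observation 35.7 falls in the class 500 – <600.
L = 500, CF = 30, f = 21, h = 100.
P70 = 500 + ((35.7 − 30)/21)·100 = 500 + 27.1429 = 527.143.

527.14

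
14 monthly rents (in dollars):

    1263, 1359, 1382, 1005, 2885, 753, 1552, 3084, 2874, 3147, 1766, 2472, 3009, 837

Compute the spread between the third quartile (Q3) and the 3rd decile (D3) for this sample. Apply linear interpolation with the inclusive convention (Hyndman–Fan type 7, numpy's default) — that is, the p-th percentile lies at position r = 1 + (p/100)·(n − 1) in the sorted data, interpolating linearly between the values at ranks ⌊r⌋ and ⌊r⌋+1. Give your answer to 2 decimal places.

1532.85

Sorted: 753, 837, 1005, 1263, 1359, 1382, 1552, 1766, 2472, 2874, 2885, 3009, 3084, 3147.
n = 14.
P30: r = 4.9; ranks 4–5 are 1263, 1359; interpolating gives 1349.4.
P75: r = 10.75; ranks 10–11 are 2874, 2885; interpolating gives 2882.25.
Difference: 2882.25 − 1349.4 = 1532.85.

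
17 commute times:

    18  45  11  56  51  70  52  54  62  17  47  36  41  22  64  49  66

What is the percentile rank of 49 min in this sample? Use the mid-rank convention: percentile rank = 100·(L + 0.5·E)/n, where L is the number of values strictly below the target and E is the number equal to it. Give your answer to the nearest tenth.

Sorted: 11, 17, 18, 22, 36, 41, 45, 47, 49, 51, 52, 54, 56, 62, 64, 66, 70.
Count below 49: L = 8; count equal: E = 1; n = 17.
Percentile rank = 100·(8 + 0.5·1)/17 = 100·8.5/17 = 50.

50.0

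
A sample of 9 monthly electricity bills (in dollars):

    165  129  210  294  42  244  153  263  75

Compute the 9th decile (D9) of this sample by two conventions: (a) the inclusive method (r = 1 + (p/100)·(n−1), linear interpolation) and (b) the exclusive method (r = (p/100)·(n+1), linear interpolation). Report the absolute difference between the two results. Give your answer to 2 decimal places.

Sorted: 42, 75, 129, 153, 165, 210, 244, 263, 294.
n = 9.
(a) r = 8.2; between ranks 8 (263) and 9 (294): 269.2.
(b) r = 9 → value at rank 9 = 294.
|269.2 − 294| = 24.8.

24.80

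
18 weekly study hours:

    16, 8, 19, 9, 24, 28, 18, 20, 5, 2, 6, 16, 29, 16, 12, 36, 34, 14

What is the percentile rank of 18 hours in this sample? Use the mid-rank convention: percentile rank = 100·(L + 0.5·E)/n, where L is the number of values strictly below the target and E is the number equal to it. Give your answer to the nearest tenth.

Sorted: 2, 5, 6, 8, 9, 12, 14, 16, 16, 16, 18, 19, 20, 24, 28, 29, 34, 36.
Count below 18: L = 10; count equal: E = 1; n = 18.
Percentile rank = 100·(10 + 0.5·1)/18 = 100·10.5/18 = 58.33.

58.3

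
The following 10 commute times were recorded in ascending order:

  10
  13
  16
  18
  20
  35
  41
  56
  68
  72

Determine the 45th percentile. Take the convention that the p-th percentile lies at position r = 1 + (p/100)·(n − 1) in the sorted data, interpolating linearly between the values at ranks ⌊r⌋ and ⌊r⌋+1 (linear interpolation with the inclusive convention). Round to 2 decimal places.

n = 10.
r = 1 + (45/100)·(10 − 1) = 1 + 4.05 = 5.05.
Rank 5 is 20 and rank 6 is 35.
Interpolate: 20 + 0.05·(35 − 20) = 20 + 0.05·15 = 20.75.

20.75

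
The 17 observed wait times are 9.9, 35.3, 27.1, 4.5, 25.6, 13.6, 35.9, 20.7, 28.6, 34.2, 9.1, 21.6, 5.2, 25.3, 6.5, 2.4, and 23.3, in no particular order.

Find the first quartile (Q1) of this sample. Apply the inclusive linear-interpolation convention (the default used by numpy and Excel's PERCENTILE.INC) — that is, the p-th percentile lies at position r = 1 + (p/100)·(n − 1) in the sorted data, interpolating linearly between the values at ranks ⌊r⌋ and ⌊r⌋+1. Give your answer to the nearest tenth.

9.1

Sorted: 2.4, 4.5, 5.2, 6.5, 9.1, 9.9, 13.6, 20.7, 21.6, 23.3, 25.3, 25.6, 27.1, 28.6, 34.2, 35.3, 35.9.
n = 17.
r = 1 + (25/100)·(17 − 1) = 1 + 4 = 5.
r is an integer, so P25 is the value at rank 5: 9.1.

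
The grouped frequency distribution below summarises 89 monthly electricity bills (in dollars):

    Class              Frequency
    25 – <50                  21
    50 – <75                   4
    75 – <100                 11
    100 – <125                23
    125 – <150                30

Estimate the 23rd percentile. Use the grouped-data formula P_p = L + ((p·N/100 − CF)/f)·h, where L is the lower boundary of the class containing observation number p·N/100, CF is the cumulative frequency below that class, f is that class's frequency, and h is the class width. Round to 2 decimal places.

N = 89; target position k = 23/100 · 89 = 20.47.
Cumulative frequencies: 21, 25, 36, 59, 89.
Observation 20.47 falls in the class 25 – <50.
L = 25, CF = 0, f = 21, h = 25.
P23 = 25 + ((20.47 − 0)/21)·25 = 25 + 24.369 = 49.369.

49.37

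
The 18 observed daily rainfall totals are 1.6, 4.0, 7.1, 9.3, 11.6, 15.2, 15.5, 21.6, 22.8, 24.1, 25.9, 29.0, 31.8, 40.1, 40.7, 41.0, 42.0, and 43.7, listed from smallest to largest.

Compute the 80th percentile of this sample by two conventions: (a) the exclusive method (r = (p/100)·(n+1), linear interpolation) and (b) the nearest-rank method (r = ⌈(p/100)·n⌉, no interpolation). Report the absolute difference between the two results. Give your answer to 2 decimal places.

n = 18.
(a) r = 15.2; between ranks 15 (40.7) and 16 (41.0): 40.76.
(b) the nearest-rank method: rank 15 → 40.7.
|40.76 − 40.7| = 0.06.

0.06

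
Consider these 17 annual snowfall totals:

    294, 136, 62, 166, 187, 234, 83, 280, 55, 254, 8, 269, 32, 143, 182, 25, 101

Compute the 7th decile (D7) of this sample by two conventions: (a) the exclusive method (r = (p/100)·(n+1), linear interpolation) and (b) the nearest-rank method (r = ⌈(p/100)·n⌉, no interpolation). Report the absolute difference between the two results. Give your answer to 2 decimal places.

28.20

Sorted: 8, 25, 32, 55, 62, 83, 101, 136, 143, 166, 182, 187, 234, 254, 269, 280, 294.
n = 17.
(a) r = 12.6; between ranks 12 (187) and 13 (234): 215.2.
(b) the nearest-rank method: rank 12 → 187.
|215.2 − 187| = 28.2.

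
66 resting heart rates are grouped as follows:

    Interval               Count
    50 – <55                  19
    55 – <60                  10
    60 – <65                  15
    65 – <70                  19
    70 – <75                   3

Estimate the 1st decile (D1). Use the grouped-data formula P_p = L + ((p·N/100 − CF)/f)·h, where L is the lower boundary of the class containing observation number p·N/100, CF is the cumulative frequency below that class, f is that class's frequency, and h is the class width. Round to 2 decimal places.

51.74

N = 66; target position k = 10/100 · 66 = 6.6.
Cumulative frequencies: 19, 29, 44, 63, 66.
Observation 6.6 falls in the class 50 – <55.
L = 50, CF = 0, f = 19, h = 5.
P10 = 50 + ((6.6 − 0)/19)·5 = 50 + 1.73684 = 51.7368.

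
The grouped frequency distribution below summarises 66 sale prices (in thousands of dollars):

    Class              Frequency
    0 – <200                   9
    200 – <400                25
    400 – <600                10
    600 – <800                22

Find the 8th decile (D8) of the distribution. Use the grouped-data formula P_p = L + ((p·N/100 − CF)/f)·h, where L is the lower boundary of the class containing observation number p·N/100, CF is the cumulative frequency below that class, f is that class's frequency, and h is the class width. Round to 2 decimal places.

N = 66; target position k = 80/100 · 66 = 52.8.
Cumulative frequencies: 9, 34, 44, 66.
Observation 52.8 falls in the class 600 – <800.
L = 600, CF = 44, f = 22, h = 200.
P80 = 600 + ((52.8 − 44)/22)·200 = 600 + 80 = 680.

680.00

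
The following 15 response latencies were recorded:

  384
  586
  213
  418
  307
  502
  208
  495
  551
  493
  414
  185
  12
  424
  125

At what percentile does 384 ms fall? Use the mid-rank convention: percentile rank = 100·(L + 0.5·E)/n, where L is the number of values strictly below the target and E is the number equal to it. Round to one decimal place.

43.3

Sorted: 12, 125, 185, 208, 213, 307, 384, 414, 418, 424, 493, 495, 502, 551, 586.
Count below 384: L = 6; count equal: E = 1; n = 15.
Percentile rank = 100·(6 + 0.5·1)/15 = 100·6.5/15 = 43.33.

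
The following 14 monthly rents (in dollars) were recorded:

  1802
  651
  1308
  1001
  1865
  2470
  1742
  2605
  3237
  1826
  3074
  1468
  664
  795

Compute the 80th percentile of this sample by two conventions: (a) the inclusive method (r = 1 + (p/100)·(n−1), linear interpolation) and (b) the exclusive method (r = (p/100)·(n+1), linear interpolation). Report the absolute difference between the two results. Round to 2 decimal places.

Sorted: 651, 664, 795, 1001, 1308, 1468, 1742, 1802, 1826, 1865, 2470, 2605, 3074, 3237.
n = 14.
(a) r = 11.4; between ranks 11 (2470) and 12 (2605): 2524.
(b) r = 12 → value at rank 12 = 2605.
|2524 − 2605| = 81.

81.00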